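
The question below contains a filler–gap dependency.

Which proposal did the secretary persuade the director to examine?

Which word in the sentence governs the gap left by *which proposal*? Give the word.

Before movement: The secretary did persuade the director to examine which proposal.
'which proposal' is the direct object of 'examine'. Wh-movement fronts it, leaving a gap right after 'examine':
Which proposal did the secretary persuade the director to examine ___?

examine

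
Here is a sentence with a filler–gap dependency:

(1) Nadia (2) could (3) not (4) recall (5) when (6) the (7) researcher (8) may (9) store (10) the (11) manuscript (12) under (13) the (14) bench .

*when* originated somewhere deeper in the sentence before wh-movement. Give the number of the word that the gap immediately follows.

In situ: The researcher may store the manuscript under the bench when.
The filler 'when' is interpreted as the temporal adjunct. Fronting leaves a gap immediately after 'bench':
Nadia could not recall when the researcher may store the manuscript under the bench ___.
'bench' is word 14.

14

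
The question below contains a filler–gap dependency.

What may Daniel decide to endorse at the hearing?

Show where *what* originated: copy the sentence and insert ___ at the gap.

Pre-movement form: Daniel may decide to endorse what at the hearing.
The filler 'what' is interpreted as the direct object of 'endorse'. The gap is right after 'endorse'.

What may Daniel decide to endorse ___ at the hearing?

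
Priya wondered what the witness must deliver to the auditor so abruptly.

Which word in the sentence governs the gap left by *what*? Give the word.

Pre-movement form: The witness must deliver what to the auditor so abruptly.
'what' functions as the direct object of 'deliver'. Wh-movement fronts it, leaving a gap right after 'deliver':
Priya wondered what the witness must deliver ___ to the auditor so abruptly.

deliver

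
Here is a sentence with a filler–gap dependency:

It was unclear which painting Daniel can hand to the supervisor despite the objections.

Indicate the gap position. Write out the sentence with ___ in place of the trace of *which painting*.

Underlying clause: Daniel can hand which painting to the supervisor despite the objections.
'which painting' functions as the direct object of 'hand'. The gap is right after 'hand'.

It was unclear which painting Daniel can hand ___ to the supervisor despite the objections.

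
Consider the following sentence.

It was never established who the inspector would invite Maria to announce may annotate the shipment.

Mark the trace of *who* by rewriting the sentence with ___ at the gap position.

Pre-movement form: The inspector would invite Maria to announce who may annotate the shipment.
The filler 'who' is interpreted as the subject of the clause embedded under 'announce'. The gap is right after 'announce'.

It was never established who the inspector would invite Maria to announce ___ may annotate the shipment.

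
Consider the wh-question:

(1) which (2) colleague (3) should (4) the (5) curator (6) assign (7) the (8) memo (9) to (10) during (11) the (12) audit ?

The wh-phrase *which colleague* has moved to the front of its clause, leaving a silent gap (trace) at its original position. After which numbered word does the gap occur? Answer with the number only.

Before movement: The curator should assign the memo to which colleague during the audit.
The filler 'which colleague' is interpreted as the object of the preposition 'to' (recipient of 'assign'). It moves to the left edge, and the trace sits right after 'to':
Which colleague should the curator assign the memo to ___ during the audit?
'to' is word 9.

9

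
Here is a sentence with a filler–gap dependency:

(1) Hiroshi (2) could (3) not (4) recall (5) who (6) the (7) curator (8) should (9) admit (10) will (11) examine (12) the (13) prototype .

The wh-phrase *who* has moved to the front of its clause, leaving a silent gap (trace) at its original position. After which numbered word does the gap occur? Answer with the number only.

In situ: The curator should admit who will examine the prototype.
'who' is the subject of the clause embedded under 'admit'. Wh-movement fronts it, leaving a gap right after 'admit':
Hiroshi could not recall who the curator should admit ___ will examine the prototype.
'admit' is word 9.

9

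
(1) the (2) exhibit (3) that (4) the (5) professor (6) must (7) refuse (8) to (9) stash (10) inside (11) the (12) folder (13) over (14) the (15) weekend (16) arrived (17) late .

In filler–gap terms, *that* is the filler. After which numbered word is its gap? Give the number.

'that' functions as the direct object of 'stash'. It moves to the left edge, and the trace sits right after 'stash':
The exhibit that the professor must refuse to stash ___ inside the folder over the weekend arrived late.
'stash' is word 9.

9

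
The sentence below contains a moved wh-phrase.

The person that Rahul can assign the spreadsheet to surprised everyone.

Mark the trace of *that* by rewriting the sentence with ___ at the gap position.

The person that Rahul can assign the spreadsheet to ___ surprised everyone.

'that' is the object of the preposition 'to' (recipient of 'assign'). The gap is right after 'to'.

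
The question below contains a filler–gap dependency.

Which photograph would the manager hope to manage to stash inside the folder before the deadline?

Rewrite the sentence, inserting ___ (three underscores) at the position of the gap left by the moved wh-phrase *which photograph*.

Pre-movement form: The manager would hope to manage to stash which photograph inside the folder before the deadline.
'which photograph' functions as the direct object of 'stash'. The gap is right after 'stash'.

Which photograph would the manager hope to manage to stash ___ inside the folder before the deadline?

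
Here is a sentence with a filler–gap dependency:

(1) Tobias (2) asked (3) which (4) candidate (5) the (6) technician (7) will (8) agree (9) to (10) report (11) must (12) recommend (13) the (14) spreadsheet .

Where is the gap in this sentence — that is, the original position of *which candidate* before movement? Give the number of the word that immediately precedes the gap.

Underlying clause: The technician will agree to report which candidate must recommend the spreadsheet.
'which candidate' functions as the subject of the clause embedded under 'report'. Fronting leaves a gap immediately after 'report':
Tobias asked which candidate the technician will agree to report ___ must recommend the spreadsheet.
'report' is word 10.

10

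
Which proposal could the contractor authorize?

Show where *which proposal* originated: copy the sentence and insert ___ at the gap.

Which proposal could the contractor authorize ___?

Before movement: The contractor could authorize which proposal.
'which proposal' is the direct object of 'authorize'. The gap is right after 'authorize'.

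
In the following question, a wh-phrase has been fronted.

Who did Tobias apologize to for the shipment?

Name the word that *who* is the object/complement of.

Underlying clause: Tobias did apologize to who for the shipment.
'who' is the object of the preposition 'to'. It moves to the left edge, and the trace sits right after 'to':
Who did Tobias apologize to ___ for the shipment?

to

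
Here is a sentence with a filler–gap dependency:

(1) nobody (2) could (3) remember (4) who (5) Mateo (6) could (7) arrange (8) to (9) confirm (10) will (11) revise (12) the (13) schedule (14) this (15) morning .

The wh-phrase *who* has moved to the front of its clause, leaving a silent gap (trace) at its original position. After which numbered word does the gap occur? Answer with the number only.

Pre-movement form: Mateo could arrange to confirm who will revise the schedule this morning.
'who' is the subject of the clause embedded under 'confirm'. It moves to the left edge, and the trace sits right after 'confirm':
Nobody could remember who Mateo could arrange to confirm ___ will revise the schedule this morning.
'confirm' is word 9.

9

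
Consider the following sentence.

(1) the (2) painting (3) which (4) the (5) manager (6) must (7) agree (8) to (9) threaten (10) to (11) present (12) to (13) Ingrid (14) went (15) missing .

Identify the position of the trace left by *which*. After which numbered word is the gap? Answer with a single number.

'which' functions as the direct object of 'present'. Wh-movement fronts it, leaving a gap right after 'present':
The painting which the manager must agree to threaten to present ___ to Ingrid went missing.
'present' is word 11.

11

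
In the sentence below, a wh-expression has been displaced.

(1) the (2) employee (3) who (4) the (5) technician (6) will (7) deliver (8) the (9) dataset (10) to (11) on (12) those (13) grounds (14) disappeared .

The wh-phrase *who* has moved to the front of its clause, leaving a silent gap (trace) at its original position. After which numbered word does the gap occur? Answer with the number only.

10

'who' functions as the object of the preposition 'to' (recipient of 'deliver'). Fronting leaves a gap immediately after 'to':
The employee who the technician will deliver the dataset to ___ on those grounds disappeared.
'to' is word 10.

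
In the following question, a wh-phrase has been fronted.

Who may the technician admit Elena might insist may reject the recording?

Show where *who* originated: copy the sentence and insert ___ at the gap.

Underlying clause: The technician may admit Elena might insist who may reject the recording.
The filler 'who' is interpreted as the subject of the clause embedded under 'insist'. The gap is right after 'insist'.

Who may the technician admit Elena might insist ___ may reject the recording?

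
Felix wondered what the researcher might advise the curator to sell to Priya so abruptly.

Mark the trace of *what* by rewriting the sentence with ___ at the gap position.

Felix wondered what the researcher might advise the curator to sell ___ to Priya so abruptly.

Before movement: The researcher might advise the curator to sell what to Priya so abruptly.
'what' is the direct object of 'sell'. The gap is right after 'sell'.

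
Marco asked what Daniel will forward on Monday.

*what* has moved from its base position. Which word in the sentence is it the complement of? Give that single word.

Before movement: Daniel will forward what on Monday.
'what' is the direct object of 'forward'. Fronting leaves a gap immediately after 'forward':
Marco asked what Daniel will forward ___ on Monday.

forward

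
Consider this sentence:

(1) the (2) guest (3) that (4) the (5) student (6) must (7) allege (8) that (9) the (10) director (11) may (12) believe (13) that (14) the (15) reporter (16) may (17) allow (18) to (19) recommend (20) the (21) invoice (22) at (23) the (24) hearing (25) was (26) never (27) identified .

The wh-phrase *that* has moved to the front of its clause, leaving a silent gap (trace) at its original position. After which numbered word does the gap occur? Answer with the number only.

'that' functions as the direct object of 'allow'. It moves to the left edge, and the trace sits right after 'allow':
The guest that the student must allege that the director may believe that the reporter may allow ___ to recommend the invoice at the hearing was never identified.
'allow' is word 17.

17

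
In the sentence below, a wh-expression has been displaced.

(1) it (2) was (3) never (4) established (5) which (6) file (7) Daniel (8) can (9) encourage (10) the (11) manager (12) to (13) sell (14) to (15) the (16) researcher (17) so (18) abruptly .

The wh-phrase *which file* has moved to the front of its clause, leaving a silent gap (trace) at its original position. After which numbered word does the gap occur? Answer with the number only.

Pre-movement form: Daniel can encourage the manager to sell which file to the researcher so abruptly.
'which file' functions as the direct object of 'sell'. It moves to the left edge, and the trace sits right after 'sell':
It was never established which file Daniel can encourage the manager to sell ___ to the researcher so abruptly.
'sell' is word 13.

13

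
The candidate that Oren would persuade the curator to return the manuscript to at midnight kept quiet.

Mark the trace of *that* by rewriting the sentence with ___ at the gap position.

'that' is the object of the preposition 'to' (recipient of 'return'). The gap is right after 'to'.

The candidate that Oren would persuade the curator to return the manuscript to ___ at midnight kept quiet.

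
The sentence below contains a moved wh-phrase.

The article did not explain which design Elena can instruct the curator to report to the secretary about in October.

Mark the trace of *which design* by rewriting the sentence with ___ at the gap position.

The article did not explain which design Elena can instruct the curator to report to the secretary about ___ in October.

Before movement: Elena can instruct the curator to report to the secretary about which design in October.
The filler 'which design' is interpreted as the object of the preposition 'about'. The gap is right after 'about'.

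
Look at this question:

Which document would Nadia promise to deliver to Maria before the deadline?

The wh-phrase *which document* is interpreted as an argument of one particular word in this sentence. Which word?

In situ: Nadia would promise to deliver which document to Maria before the deadline.
'which document' functions as the direct object of 'deliver'. Wh-movement fronts it, leaving a gap right after 'deliver':
Which document would Nadia promise to deliver ___ to Maria before the deadline?

deliver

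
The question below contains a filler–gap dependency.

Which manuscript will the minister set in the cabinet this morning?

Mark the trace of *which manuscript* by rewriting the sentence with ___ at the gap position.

Pre-movement form: The minister will set which manuscript in the cabinet this morning.
'which manuscript' functions as the direct object of 'set'. The gap is right after 'set'.

Which manuscript will the minister set ___ in the cabinet this morning?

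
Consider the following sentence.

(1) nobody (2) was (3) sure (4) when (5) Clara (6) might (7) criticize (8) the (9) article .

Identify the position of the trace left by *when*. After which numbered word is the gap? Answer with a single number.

9

Pre-movement form: Clara might criticize the article when.
The filler 'when' is interpreted as the temporal adjunct. It moves to the left edge, and the trace sits right after 'article':
Nobody was sure when Clara might criticize the article ___.
'article' is word 9.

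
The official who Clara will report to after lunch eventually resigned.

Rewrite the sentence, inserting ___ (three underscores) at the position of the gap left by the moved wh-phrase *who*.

'who' is the object of the preposition 'to'. The gap is right after 'to'.

The official who Clara will report to ___ after lunch eventually resigned.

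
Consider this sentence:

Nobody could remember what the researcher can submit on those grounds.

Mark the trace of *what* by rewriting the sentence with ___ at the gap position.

Before movement: The researcher can submit what on those grounds.
'what' is the direct object of 'submit'. The gap is right after 'submit'.

Nobody could remember what the researcher can submit ___ on those grounds.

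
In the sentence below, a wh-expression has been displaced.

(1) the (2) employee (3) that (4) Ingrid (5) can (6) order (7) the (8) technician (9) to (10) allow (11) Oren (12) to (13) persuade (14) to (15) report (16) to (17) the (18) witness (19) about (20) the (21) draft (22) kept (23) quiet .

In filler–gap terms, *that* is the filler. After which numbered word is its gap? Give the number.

13

'that' functions as the direct object of 'persuade'. It moves to the left edge, and the trace sits right after 'persuade':
The employee that Ingrid can order the technician to allow Oren to persuade ___ to report to the witness about the draft kept quiet.
'persuade' is word 13.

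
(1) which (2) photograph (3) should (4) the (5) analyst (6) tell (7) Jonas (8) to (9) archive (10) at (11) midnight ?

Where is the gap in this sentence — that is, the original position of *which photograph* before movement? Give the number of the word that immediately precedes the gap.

9

Pre-movement form: The analyst should tell Jonas to archive which photograph at midnight.
'which photograph' is the direct object of 'archive'. Wh-movement fronts it, leaving a gap right after 'archive':
Which photograph should the analyst tell Jonas to archive ___ at midnight?
'archive' is word 9.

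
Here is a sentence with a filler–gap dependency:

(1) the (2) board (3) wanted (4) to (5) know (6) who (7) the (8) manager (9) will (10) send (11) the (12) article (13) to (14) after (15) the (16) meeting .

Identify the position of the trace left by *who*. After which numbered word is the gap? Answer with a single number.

13

Underlying clause: The manager will send the article to who after the meeting.
The filler 'who' is interpreted as the object of the preposition 'to' (recipient of 'send'). Fronting leaves a gap immediately after 'to':
The board wanted to know who the manager will send the article to ___ after the meeting.
'to' is word 13.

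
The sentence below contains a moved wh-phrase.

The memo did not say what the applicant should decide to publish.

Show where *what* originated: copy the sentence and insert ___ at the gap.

Underlying clause: The applicant should decide to publish what.
'what' is the direct object of 'publish'. The gap is right after 'publish'.

The memo did not say what the applicant should decide to publish ___.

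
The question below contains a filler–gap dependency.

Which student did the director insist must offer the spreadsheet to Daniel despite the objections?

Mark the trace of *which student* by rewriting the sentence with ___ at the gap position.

Underlying clause: The director did insist which student must offer the spreadsheet to Daniel despite the objections.
The filler 'which student' is interpreted as the subject of the clause embedded under 'insist'. The gap is right after 'insist'.

Which student did the director insist ___ must offer the spreadsheet to Daniel despite the objections?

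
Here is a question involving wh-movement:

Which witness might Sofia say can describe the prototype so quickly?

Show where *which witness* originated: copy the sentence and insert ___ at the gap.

Which witness might Sofia say ___ can describe the prototype so quickly?

Before movement: Sofia might say which witness can describe the prototype so quickly.
'which witness' functions as the subject of the clause embedded under 'say'. The gap is right after 'say'.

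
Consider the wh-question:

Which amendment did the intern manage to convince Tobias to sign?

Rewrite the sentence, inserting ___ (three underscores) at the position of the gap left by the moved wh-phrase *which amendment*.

In situ: The intern did manage to convince Tobias to sign which amendment.
'which amendment' functions as the direct object of 'sign'. The gap is right after 'sign'.

Which amendment did the intern manage to convince Tobias to sign ___?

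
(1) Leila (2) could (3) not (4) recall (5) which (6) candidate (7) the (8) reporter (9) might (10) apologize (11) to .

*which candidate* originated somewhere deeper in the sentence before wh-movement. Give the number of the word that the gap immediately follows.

Pre-movement form: The reporter might apologize to which candidate.
'which candidate' functions as the object of the preposition 'to'. Fronting leaves a gap immediately after 'to':
Leila could not recall which candidate the reporter might apologize to ___.
'to' is word 11.

11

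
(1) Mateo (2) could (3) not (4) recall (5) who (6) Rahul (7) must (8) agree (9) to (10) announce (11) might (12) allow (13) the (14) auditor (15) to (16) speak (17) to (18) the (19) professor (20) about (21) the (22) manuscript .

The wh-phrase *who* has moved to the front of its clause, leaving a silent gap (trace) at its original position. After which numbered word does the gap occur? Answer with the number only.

10

Pre-movement form: Rahul must agree to announce who might allow the auditor to speak to the professor about the manuscript.
'who' functions as the subject of the clause embedded under 'announce'. It moves to the left edge, and the trace sits right after 'announce':
Mateo could not recall who Rahul must agree to announce ___ might allow the auditor to speak to the professor about the manuscript.
'announce' is word 10.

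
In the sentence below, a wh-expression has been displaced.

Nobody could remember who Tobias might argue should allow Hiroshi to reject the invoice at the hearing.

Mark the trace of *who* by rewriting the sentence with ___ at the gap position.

Before movement: Tobias might argue who should allow Hiroshi to reject the invoice at the hearing.
The filler 'who' is interpreted as the subject of the clause embedded under 'argue'. The gap is right after 'argue'.

Nobody could remember who Tobias might argue ___ should allow Hiroshi to reject the invoice at the hearing.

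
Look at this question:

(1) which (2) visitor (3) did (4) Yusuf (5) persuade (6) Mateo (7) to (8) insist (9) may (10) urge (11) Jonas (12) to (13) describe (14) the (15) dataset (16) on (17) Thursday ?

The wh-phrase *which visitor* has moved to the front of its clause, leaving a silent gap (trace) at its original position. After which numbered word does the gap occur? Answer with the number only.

8

Underlying clause: Yusuf did persuade Mateo to insist which visitor may urge Jonas to describe the dataset on Thursday.
'which visitor' is the subject of the clause embedded under 'insist'. Fronting leaves a gap immediately after 'insist':
Which visitor did Yusuf persuade Mateo to insist ___ may urge Jonas to describe the dataset on Thursday?
'insist' is word 8.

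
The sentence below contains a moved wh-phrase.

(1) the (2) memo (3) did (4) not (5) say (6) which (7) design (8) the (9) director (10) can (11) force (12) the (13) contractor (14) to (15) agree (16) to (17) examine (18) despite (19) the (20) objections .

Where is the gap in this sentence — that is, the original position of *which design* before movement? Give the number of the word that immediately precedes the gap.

17

In situ: The director can force the contractor to agree to examine which design despite the objections.
'which design' functions as the direct object of 'examine'. It moves to the left edge, and the trace sits right after 'examine':
The memo did not say which design the director can force the contractor to agree to examine ___ despite the objections.
'examine' is word 17.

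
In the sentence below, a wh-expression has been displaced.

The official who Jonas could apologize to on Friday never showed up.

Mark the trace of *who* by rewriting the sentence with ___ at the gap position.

'who' is the object of the preposition 'to'. The gap is right after 'to'.

The official who Jonas could apologize to ___ on Friday never showed up.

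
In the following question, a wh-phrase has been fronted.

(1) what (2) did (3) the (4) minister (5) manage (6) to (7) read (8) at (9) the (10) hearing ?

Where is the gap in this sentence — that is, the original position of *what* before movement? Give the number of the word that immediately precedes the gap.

In situ: The minister did manage to read what at the hearing.
The filler 'what' is interpreted as the direct object of 'read'. Fronting leaves a gap immediately after 'read':
What did the minister manage to read ___ at the hearing?
'read' is word 7.

7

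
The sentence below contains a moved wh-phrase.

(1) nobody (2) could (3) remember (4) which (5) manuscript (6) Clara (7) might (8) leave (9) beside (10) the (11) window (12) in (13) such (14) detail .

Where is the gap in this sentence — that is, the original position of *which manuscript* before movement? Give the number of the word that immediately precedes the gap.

8

In situ: Clara might leave which manuscript beside the window in such detail.
The filler 'which manuscript' is interpreted as the direct object of 'leave'. Wh-movement fronts it, leaving a gap right after 'leave':
Nobody could remember which manuscript Clara might leave ___ beside the window in such detail.
'leave' is word 8.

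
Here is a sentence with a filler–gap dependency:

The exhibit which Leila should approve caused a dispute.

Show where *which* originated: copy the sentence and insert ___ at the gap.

The exhibit which Leila should approve ___ caused a dispute.

'which' is the direct object of 'approve'. The gap is right after 'approve'.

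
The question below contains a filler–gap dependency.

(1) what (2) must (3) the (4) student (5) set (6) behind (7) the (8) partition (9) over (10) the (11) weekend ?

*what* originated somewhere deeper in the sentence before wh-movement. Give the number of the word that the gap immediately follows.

In situ: The student must set what behind the partition over the weekend.
'what' functions as the direct object of 'set'. Fronting leaves a gap immediately after 'set':
What must the student set ___ behind the partition over the weekend?
'set' is word 5.

5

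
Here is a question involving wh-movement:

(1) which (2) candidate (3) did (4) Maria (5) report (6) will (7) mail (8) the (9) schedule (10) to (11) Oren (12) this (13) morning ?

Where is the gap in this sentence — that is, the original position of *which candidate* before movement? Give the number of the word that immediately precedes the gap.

5

Pre-movement form: Maria did report which candidate will mail the schedule to Oren this morning.
'which candidate' functions as the subject of the clause embedded under 'report'. Wh-movement fronts it, leaving a gap right after 'report':
Which candidate did Maria report ___ will mail the schedule to Oren this morning?
'report' is word 5.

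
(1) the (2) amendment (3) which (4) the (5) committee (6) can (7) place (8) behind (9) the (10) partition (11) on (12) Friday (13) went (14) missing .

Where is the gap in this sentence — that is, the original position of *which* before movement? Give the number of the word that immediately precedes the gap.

7

The filler 'which' is interpreted as the direct object of 'place'. Fronting leaves a gap immediately after 'place':
The amendment which the committee can place ___ behind the partition on Friday went missing.
'place' is word 7.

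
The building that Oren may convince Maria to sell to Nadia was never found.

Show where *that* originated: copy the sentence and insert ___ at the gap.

'that' functions as the direct object of 'sell'. The gap is right after 'sell'.

The building that Oren may convince Maria to sell ___ to Nadia was never found.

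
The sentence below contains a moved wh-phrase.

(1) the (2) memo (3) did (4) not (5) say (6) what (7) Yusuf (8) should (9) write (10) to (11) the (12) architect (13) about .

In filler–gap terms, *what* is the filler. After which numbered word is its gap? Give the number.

13

Pre-movement form: Yusuf should write to the architect about what.
'what' is the object of the preposition 'about'. Fronting leaves a gap immediately after 'about':
The memo did not say what Yusuf should write to the architect about ___.
'about' is word 13.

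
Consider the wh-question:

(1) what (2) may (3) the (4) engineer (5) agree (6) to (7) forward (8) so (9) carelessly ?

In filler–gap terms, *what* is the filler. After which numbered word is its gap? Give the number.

7

Before movement: The engineer may agree to forward what so carelessly.
'what' is the direct object of 'forward'. Wh-movement fronts it, leaving a gap right after 'forward':
What may the engineer agree to forward ___ so carelessly?
'forward' is word 7.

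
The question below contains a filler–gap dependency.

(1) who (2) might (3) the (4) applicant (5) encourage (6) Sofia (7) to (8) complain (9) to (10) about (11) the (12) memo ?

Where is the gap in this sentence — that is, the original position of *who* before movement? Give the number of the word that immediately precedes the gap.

9

Before movement: The applicant might encourage Sofia to complain to who about the memo.
'who' functions as the object of the preposition 'to'. It moves to the left edge, and the trace sits right after 'to':
Who might the applicant encourage Sofia to complain to ___ about the memo?
'to' is word 9.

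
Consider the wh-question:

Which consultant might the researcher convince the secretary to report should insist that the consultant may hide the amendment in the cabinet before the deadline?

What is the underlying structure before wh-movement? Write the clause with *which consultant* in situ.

The researcher might convince the secretary to report which consultant should insist that the consultant may hide the amendment in the cabinet before the deadline.

The filler 'which consultant' is interpreted as the subject of the clause embedded under 'report'. Wh-movement fronts it, leaving a gap right after 'report':
Which consultant might the researcher convince the secretary to report ___ should insist that the consultant may hide the amendment in the cabinet before the deadline?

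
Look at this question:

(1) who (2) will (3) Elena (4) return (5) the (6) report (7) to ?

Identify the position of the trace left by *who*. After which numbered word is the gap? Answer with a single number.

Pre-movement form: Elena will return the report to who.
The filler 'who' is interpreted as the object of the preposition 'to' (recipient of 'return'). It moves to the left edge, and the trace sits right after 'to':
Who will Elena return the report to ___?
'to' is word 7.

7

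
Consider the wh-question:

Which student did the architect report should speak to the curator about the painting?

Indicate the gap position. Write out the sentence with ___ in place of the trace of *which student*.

In situ: The architect did report which student should speak to the curator about the painting.
'which student' functions as the subject of the clause embedded under 'report'. The gap is right after 'report'.

Which student did the architect report ___ should speak to the curator about the painting?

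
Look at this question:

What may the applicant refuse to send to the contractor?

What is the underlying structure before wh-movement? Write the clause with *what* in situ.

'what' functions as the direct object of 'send'. It moves to the left edge, and the trace sits right after 'send':
What may the applicant refuse to send ___ to the contractor?

The applicant may refuse to send what to the contractor.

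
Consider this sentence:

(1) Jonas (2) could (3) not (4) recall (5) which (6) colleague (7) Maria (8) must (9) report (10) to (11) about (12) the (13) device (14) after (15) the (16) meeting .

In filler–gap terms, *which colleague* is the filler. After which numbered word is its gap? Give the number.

Underlying clause: Maria must report to which colleague about the device after the meeting.
'which colleague' is the object of the preposition 'to'. It moves to the left edge, and the trace sits right after 'to':
Jonas could not recall which colleague Maria must report to ___ about the device after the meeting.
'to' is word 10.

10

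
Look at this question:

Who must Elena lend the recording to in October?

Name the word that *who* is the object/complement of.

to

Pre-movement form: Elena must lend the recording to who in October.
'who' functions as the object of the preposition 'to' (recipient of 'lend'). Wh-movement fronts it, leaving a gap right after 'to':
Who must Elena lend the recording to ___ in October?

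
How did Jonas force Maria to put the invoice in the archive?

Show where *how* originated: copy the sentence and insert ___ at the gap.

How did Jonas force Maria to put the invoice in the archive ___?

Before movement: Jonas did force Maria to put the invoice in the archive how.
The filler 'how' is interpreted as the manner adjunct. The gap is right after 'archive'.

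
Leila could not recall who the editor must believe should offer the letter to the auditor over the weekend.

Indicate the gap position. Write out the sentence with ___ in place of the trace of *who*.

Before movement: The editor must believe who should offer the letter to the auditor over the weekend.
'who' functions as the subject of the clause embedded under 'believe'. The gap is right after 'believe'.

Leila could not recall who the editor must believe ___ should offer the letter to the auditor over the weekend.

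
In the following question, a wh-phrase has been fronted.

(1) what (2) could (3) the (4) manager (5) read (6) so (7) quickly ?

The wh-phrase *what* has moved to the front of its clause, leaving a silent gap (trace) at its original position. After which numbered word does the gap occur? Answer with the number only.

Underlying clause: The manager could read what so quickly.
'what' functions as the direct object of 'read'. Wh-movement fronts it, leaving a gap right after 'read':
What could the manager read ___ so quickly?
'read' is word 5.

5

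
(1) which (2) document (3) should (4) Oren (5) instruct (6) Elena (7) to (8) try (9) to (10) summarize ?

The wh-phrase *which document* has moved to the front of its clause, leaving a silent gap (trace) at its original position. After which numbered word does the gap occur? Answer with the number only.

Before movement: Oren should instruct Elena to try to summarize which document.
'which document' is the direct object of 'summarize'. It moves to the left edge, and the trace sits right after 'summarize':
Which document should Oren instruct Elena to try to summarize ___?
'summarize' is word 10.

10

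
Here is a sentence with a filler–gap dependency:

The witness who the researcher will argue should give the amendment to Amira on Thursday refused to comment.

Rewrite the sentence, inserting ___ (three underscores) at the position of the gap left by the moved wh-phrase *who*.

The witness who the researcher will argue ___ should give the amendment to Amira on Thursday refused to comment.

The filler 'who' is interpreted as the subject of the clause embedded under 'argue'. The gap is right after 'argue'.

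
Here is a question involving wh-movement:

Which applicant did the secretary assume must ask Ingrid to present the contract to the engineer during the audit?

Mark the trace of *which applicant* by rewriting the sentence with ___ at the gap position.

Before movement: The secretary did assume which applicant must ask Ingrid to present the contract to the engineer during the audit.
The filler 'which applicant' is interpreted as the subject of the clause embedded under 'assume'. The gap is right after 'assume'.

Which applicant did the secretary assume ___ must ask Ingrid to present the contract to the engineer during the audit?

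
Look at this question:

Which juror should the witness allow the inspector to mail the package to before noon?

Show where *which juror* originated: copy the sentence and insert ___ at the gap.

Before movement: The witness should allow the inspector to mail the package to which juror before noon.
'which juror' is the object of the preposition 'to' (recipient of 'mail'). The gap is right after 'to'.

Which juror should the witness allow the inspector to mail the package to ___ before noon?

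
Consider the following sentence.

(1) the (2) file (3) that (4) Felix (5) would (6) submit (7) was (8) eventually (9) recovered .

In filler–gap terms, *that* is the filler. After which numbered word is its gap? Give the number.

6

The filler 'that' is interpreted as the direct object of 'submit'. Wh-movement fronts it, leaving a gap right after 'submit':
The file that Felix would submit ___ was eventually recovered.
'submit' is word 6.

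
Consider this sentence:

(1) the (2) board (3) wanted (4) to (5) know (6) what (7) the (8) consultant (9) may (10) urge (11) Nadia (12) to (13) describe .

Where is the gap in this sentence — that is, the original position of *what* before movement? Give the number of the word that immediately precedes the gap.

Before movement: The consultant may urge Nadia to describe what.
'what' is the direct object of 'describe'. It moves to the left edge, and the trace sits right after 'describe':
The board wanted to know what the consultant may urge Nadia to describe ___.
'describe' is word 13.

13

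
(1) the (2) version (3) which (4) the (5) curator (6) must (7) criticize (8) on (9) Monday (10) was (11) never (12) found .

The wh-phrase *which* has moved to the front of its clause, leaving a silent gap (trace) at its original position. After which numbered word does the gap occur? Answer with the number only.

'which' is the direct object of 'criticize'. It moves to the left edge, and the trace sits right after 'criticize':
The version which the curator must criticize ___ on Monday was never found.
'criticize' is word 7.

7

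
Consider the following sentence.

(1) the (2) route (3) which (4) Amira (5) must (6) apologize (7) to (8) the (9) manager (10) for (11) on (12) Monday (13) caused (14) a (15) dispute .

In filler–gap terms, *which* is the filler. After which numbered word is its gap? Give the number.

10

'which' is the object of the preposition 'for'. Fronting leaves a gap immediately after 'for':
The route which Amira must apologize to the manager for ___ on Monday caused a dispute.
'for' is word 10.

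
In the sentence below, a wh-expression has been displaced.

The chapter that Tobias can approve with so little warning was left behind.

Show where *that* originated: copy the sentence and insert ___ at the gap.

The filler 'that' is interpreted as the direct object of 'approve'. The gap is right after 'approve'.

The chapter that Tobias can approve ___ with so little warning was left behind.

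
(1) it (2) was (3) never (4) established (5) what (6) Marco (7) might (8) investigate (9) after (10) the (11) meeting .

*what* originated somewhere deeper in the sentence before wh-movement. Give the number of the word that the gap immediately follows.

8

Before movement: Marco might investigate what after the meeting.
'what' functions as the direct object of 'investigate'. Wh-movement fronts it, leaving a gap right after 'investigate':
It was never established what Marco might investigate ___ after the meeting.
'investigate' is word 8.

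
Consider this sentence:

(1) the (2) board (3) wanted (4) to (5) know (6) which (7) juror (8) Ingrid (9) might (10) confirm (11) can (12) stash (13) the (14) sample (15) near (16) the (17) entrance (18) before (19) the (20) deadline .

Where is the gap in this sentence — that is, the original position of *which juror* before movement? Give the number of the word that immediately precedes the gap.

10

Underlying clause: Ingrid might confirm which juror can stash the sample near the entrance before the deadline.
'which juror' is the subject of the clause embedded under 'confirm'. It moves to the left edge, and the trace sits right after 'confirm':
The board wanted to know which juror Ingrid might confirm ___ can stash the sample near the entrance before the deadline.
'confirm' is word 10.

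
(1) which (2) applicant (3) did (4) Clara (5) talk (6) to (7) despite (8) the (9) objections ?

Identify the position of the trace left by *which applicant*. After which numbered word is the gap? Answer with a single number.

Before movement: Clara did talk to which applicant despite the objections.
'which applicant' is the object of the preposition 'to'. It moves to the left edge, and the trace sits right after 'to':
Which applicant did Clara talk to ___ despite the objections?
'to' is word 6.

6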